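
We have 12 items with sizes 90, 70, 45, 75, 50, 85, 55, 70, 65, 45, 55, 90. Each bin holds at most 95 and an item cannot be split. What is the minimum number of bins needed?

Total = 90 + 90 + 85 + 75 + 70 + 70 + 65 + 55 + 55 + 50 + 45 + 45 = 795.
Lower bound: ⌈795/95⌉ = 9 bins.
Also, 10 items each exceed 95/2, and no two of those can share a bin, so at least 10 bins are needed.
A packing using 11 bins:
  bin 1: 90 = 90
  bin 2: 90 = 90
  bin 3: 85 = 85
  bin 4: 75 = 75
  bin 5: 70 = 70
  bin 6: 70 = 70
  bin 7: 65 = 65
  bin 8: 55 = 55
  bin 9: 55 = 55
  bin 10: 50 + 45 = 95
  bin 11: 45 = 45
No arrangement into 10 bins stays within capacity, so 11 is optimal.

11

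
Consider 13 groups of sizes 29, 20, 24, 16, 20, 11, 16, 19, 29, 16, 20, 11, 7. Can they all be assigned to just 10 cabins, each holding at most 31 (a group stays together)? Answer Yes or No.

Yes

A valid assignment using 10 cabins:
  cabin 1: 29 = 29
  cabin 2: 29 = 29
  cabin 3: 24 + 7 = 31
  cabin 4: 20 + 11 = 31
  cabin 5: 20 + 11 = 31
  cabin 6: 20 = 20
  cabin 7: 19 = 19
  cabin 8: 16 = 16
  cabin 9: 16 = 16
  cabin 10: 16 = 16
Every load is within 31, so 10 cabins suffice.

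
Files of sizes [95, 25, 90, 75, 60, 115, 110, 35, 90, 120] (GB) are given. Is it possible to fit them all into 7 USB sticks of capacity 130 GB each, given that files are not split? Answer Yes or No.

Total = 815 GB; ⌈815/130⌉ = 7.
The bound of 7 does not rule out 7, but exhaustive search shows no assignment into 7 USB sticks of capacity 130 GB exists — the minimum is 8.

No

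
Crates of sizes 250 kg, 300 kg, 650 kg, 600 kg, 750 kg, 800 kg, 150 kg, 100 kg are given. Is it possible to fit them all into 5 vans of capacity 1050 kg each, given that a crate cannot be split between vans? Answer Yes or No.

Yes

A valid assignment using 4 vans:
  van 1: 800 + 250 = 1050
  van 2: 750 + 300 = 1050
  van 3: 650 + 150 + 100 = 900
  van 4: 600 = 600
That uses only 4 ≤ 5, so 5 vans are enough.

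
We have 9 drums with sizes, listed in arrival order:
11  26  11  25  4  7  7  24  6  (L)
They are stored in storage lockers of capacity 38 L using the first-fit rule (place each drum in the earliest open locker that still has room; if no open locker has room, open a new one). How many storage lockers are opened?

4

  11 → locker 1 (new)  [load 11/38]
  26 → locker 1  [load 37/38]
  11 → locker 2 (new)  [load 11/38]
  25 → locker 2  [load 36/38]
  4 → locker 3 (new)  [load 4/38]
  7 → locker 3  [load 11/38]
  7 → locker 3  [load 18/38]
  24 → locker 4 (new)  [load 24/38]
  6 → locker 3  [load 24/38]
4 storage lockers opened.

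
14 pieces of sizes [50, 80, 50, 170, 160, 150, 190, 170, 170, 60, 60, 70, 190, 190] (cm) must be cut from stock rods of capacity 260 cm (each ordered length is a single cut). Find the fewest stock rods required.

Total = 190 + 190 + 190 + 170 + 170 + 170 + 160 + 150 + 80 + 70 + 60 + 60 + 50 + 50 = 1760 cm.
Lower bound: ⌈1760/260⌉ = 7 stock rods.
Also, 8 pieces each exceed 130 cm, and no two of those can share a stock rod, so at least 8 stock rods are needed.
A packing using 8 stock rods:
  stock rod 1: 190 + 70 = 260
  stock rod 2: 190 + 60 = 250
  stock rod 3: 190 + 60 = 250
  stock rod 4: 170 + 80 = 250
  stock rod 5: 170 + 50 = 220
  stock rod 6: 170 + 50 = 220
  stock rod 7: 160 = 160
  stock rod 8: 150 = 150
This matches the lower bound, so 8 is optimal.

8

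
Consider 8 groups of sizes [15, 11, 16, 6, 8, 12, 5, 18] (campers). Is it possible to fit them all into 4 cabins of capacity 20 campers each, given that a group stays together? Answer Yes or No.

No

Total = 91 campers; ⌈91/20⌉ = 5.
At least 5 cabins are required, but only 4 are allowed.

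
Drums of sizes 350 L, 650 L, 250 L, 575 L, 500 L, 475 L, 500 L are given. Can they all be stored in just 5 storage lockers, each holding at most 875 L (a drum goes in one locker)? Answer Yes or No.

Yes

A valid assignment using 5 storage lockers:
  locker 1: 650 = 650
  locker 2: 575 + 250 = 825
  locker 3: 500 + 350 = 850
  locker 4: 500 = 500
  locker 5: 475 = 475
Every load is within 875 L, so 5 storage lockers suffice.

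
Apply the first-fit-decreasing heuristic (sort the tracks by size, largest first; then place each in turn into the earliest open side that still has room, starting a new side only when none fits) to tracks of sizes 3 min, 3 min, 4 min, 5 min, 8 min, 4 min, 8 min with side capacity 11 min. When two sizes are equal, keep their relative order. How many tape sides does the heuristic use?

Sorted descending: 8, 8, 5, 4, 4, 3, 3.
  8 → side 1 (new)  [load 8/11]
  8 → side 2 (new)  [load 8/11]
  5 → side 3 (new)  [load 5/11]
  4 → side 3  [load 9/11]
  4 → side 4 (new)  [load 4/11]
  3 → side 1  [load 11/11]
  3 → side 2  [load 11/11]
4 tape sides opened.

4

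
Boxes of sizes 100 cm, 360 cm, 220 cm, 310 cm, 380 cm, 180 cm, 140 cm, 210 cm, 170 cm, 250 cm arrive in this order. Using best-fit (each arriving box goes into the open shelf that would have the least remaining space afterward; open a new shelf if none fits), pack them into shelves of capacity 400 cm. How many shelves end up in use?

  100 → shelf 1 (new)  [load 100/400]
  360 → shelf 2 (new)  [load 360/400]
  220 → shelf 1  [load 320/400]
  310 → shelf 3 (new)  [load 310/400]
  380 → shelf 4 (new)  [load 380/400]
  180 → shelf 5 (new)  [load 180/400]
  140 → shelf 5  [load 320/400]
  210 → shelf 6 (new)  [load 210/400]
  170 → shelf 6  [load 380/400]
  250 → shelf 7 (new)  [load 250/400]
7 shelves opened.

7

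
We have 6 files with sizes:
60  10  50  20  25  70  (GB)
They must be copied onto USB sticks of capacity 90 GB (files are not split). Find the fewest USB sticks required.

3

Total = 70 + 60 + 50 + 25 + 20 + 10 = 235 GB.
Lower bound: ⌈235/90⌉ = 3 USB sticks.
A packing using 3 USB sticks:
  USB stick 1: 70 + 20 = 90
  USB stick 2: 60 + 25 = 85
  USB stick 3: 50 + 10 = 60
This matches the lower bound, so 3 is optimal.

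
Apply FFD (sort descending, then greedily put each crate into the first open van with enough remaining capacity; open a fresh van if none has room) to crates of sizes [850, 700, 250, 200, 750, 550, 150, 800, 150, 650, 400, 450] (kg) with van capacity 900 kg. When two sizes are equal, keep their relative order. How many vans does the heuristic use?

Sorted descending: 850, 800, 750, 700, 650, 550, 450, 400, 250, 200, 150, 150.
  850 → van 1 (new)  [load 850/900]
  800 → van 2 (new)  [load 800/900]
  750 → van 3 (new)  [load 750/900]
  700 → van 4 (new)  [load 700/900]
  650 → van 5 (new)  [load 650/900]
  550 → van 6 (new)  [load 550/900]
  450 → van 7 (new)  [load 450/900]
  400 → van 7  [load 850/900]
  250 → van 5  [load 900/900]
  200 → van 4  [load 900/900]
  150 → van 3  [load 900/900]
  150 → van 6  [load 700/900]
7 vans opened.

7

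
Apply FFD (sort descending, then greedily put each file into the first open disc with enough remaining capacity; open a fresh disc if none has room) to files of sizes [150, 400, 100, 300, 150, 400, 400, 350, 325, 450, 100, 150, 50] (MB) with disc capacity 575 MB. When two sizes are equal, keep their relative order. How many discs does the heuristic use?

7

Sorted descending: 450, 400, 400, 400, 350, 325, 300, 150, 150, 150, 100, 100, 50.
  450 → disc 1 (new)  [load 450/575]
  400 → disc 2 (new)  [load 400/575]
  400 → disc 3 (new)  [load 400/575]
  400 → disc 4 (new)  [load 400/575]
  350 → disc 5 (new)  [load 350/575]
  325 → disc 6 (new)  [load 325/575]
  300 → disc 7 (new)  [load 300/575]
  150 → disc 2  [load 550/575]
  150 → disc 3  [load 550/575]
  150 → disc 4  [load 550/575]
  100 → disc 1  [load 550/575]
  100 → disc 5  [load 450/575]
  50 → disc 5  [load 500/575]
7 discs opened.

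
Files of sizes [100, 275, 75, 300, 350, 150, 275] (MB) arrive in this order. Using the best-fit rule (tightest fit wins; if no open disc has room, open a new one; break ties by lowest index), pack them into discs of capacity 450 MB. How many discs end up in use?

4

  100 → disc 1 (new)  [load 100/450]
  275 → disc 1  [load 375/450]
  75 → disc 1  [load 450/450]
  300 → disc 2 (new)  [load 300/450]
  350 → disc 3 (new)  [load 350/450]
  150 → disc 2  [load 450/450]
  275 → disc 4 (new)  [load 275/450]
4 discs opened.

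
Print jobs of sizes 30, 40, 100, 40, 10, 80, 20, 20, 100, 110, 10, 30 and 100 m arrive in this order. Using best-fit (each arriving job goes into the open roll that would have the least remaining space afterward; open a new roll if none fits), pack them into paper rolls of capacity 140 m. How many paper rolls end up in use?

6

  30 → roll 1 (new)  [load 30/140]
  40 → roll 1  [load 70/140]
  100 → roll 2 (new)  [load 100/140]
  40 → roll 2  [load 140/140]
  10 → roll 1  [load 80/140]
  80 → roll 3 (new)  [load 80/140]
  20 → roll 1  [load 100/140]
  20 → roll 1  [load 120/140]
  100 → roll 4 (new)  [load 100/140]
  110 → roll 5 (new)  [load 110/140]
  10 → roll 1  [load 130/140]
  30 → roll 5  [load 140/140]
  100 → roll 6 (new)  [load 100/140]
6 paper rolls opened.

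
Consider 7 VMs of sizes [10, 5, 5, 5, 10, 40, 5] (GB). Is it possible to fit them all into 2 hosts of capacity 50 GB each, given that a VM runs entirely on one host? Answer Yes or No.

A valid assignment using 2 hosts:
  host 1: 40 + 10 = 50
  host 2: 10 + 5 + 5 + 5 + 5 = 30
Every load is within 50 GB, so 2 hosts suffice.

Yes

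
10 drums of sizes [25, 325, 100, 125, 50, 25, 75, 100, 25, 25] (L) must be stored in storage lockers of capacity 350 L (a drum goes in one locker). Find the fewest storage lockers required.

3

Total = 325 + 125 + 100 + 100 + 75 + 50 + 25 + 25 + 25 + 25 = 875 L.
Lower bound: ⌈875/350⌉ = 3 storage lockers.
A packing using 3 storage lockers:
  locker 1: 325 + 25 = 350
  locker 2: 125 + 100 + 100 + 25 = 350
  locker 3: 75 + 50 + 25 + 25 = 175
This matches the lower bound, so 3 is optimal.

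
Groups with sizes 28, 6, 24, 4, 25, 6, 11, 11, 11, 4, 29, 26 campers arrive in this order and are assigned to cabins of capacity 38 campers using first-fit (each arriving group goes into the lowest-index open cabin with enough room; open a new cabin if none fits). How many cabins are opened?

  28 → cabin 1 (new)  [load 28/38]
  6 → cabin 1  [load 34/38]
  24 → cabin 2 (new)  [load 24/38]
  4 → cabin 1  [load 38/38]
  25 → cabin 3 (new)  [load 25/38]
  6 → cabin 2  [load 30/38]
  11 → cabin 3  [load 36/38]
  11 → cabin 4 (new)  [load 11/38]
  11 → cabin 4  [load 22/38]
  4 → cabin 2  [load 34/38]
  29 → cabin 5 (new)  [load 29/38]
  26 → cabin 6 (new)  [load 26/38]
6 cabins opened.

6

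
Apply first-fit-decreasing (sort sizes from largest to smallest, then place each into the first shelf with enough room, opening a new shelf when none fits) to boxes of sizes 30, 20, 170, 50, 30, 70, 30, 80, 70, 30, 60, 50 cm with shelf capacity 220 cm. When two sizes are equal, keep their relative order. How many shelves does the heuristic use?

Sorted descending: 170, 80, 70, 70, 60, 50, 50, 30, 30, 30, 30, 20.
  170 → shelf 1 (new)  [load 170/220]
  80 → shelf 2 (new)  [load 80/220]
  70 → shelf 2  [load 150/220]
  70 → shelf 2  [load 220/220]
  60 → shelf 3 (new)  [load 60/220]
  50 → shelf 1  [load 220/220]
  50 → shelf 3  [load 110/220]
  30 → shelf 3  [load 140/220]
  30 → shelf 3  [load 170/220]
  30 → shelf 3  [load 200/220]
  30 → shelf 4 (new)  [load 30/220]
  20 → shelf 3  [load 220/220]
4 shelves opened.

4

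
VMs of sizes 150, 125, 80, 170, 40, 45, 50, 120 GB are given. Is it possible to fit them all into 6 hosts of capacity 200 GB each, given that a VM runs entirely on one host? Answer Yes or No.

Yes

A valid assignment using 5 hosts:
  host 1: 170 = 170
  host 2: 150 + 50 = 200
  host 3: 125 + 45 = 170
  host 4: 120 + 80 = 200
  host 5: 40 = 40
That uses only 5 ≤ 6, so 6 hosts are enough.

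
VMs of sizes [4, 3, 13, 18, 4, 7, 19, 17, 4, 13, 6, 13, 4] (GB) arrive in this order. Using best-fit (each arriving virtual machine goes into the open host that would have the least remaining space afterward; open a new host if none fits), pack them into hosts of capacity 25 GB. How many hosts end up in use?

  4 → host 1 (new)  [load 4/25]
  3 → host 1  [load 7/25]
  13 → host 1  [load 20/25]
  18 → host 2 (new)  [load 18/25]
  4 → host 1  [load 24/25]
  7 → host 2  [load 25/25]
  19 → host 3 (new)  [load 19/25]
  17 → host 4 (new)  [load 17/25]
  4 → host 3  [load 23/25]
  13 → host 5 (new)  [load 13/25]
  6 → host 4  [load 23/25]
  13 → host 6 (new)  [load 13/25]
  4 → host 5  [load 17/25]
6 hosts opened.

6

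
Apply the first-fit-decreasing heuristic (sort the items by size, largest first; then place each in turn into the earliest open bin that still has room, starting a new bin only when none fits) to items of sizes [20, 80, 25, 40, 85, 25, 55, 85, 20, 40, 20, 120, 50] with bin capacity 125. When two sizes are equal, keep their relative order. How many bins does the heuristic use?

Sorted descending: 120, 85, 85, 80, 55, 50, 40, 40, 25, 25, 20, 20, 20.
  120 → bin 1 (new)  [load 120/125]
  85 → bin 2 (new)  [load 85/125]
  85 → bin 3 (new)  [load 85/125]
  80 → bin 4 (new)  [load 80/125]
  55 → bin 5 (new)  [load 55/125]
  50 → bin 5  [load 105/125]
  40 → bin 2  [load 125/125]
  40 → bin 3  [load 125/125]
  25 → bin 4  [load 105/125]
  25 → bin 6 (new)  [load 25/125]
  20 → bin 4  [load 125/125]
  20 → bin 5  [load 125/125]
  20 → bin 6  [load 45/125]
6 bins opened.

6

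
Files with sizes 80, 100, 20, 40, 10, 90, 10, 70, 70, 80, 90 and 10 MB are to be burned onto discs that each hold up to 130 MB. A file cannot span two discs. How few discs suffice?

Total = 100 + 90 + 90 + 80 + 80 + 70 + 70 + 40 + 20 + 10 + 10 + 10 = 670 MB.
Lower bound: ⌈670/130⌉ = 6 discs.
Also, 7 files each exceed 65 MB, and no two of those can share a disc, so at least 7 discs are needed.
A packing using 7 discs:
  disc 1: 100 + 20 + 10 = 130
  disc 2: 90 + 40 = 130
  disc 3: 90 + 10 + 10 = 110
  disc 4: 80 = 80
  disc 5: 80 = 80
  disc 6: 70 = 70
  disc 7: 70 = 70
This matches the lower bound, so 7 is optimal.

7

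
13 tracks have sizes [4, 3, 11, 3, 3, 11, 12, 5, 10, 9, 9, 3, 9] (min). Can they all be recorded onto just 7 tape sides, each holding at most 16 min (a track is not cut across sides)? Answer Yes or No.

Yes

A valid assignment using 7 tape sides:
  side 1: 12 + 4 = 16
  side 2: 11 + 5 = 16
  side 3: 11 + 3 = 14
  side 4: 10 + 3 + 3 = 16
  side 5: 9 + 3 = 12
  side 6: 9 = 9
  side 7: 9 = 9
Every load is within 16 min, so 7 tape sides suffice.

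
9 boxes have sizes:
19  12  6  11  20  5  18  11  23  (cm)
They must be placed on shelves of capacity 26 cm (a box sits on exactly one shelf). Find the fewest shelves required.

Total = 23 + 20 + 19 + 18 + 12 + 11 + 11 + 6 + 5 = 125 cm.
Lower bound: ⌈125/26⌉ = 5 shelves.
A packing using 6 shelves:
  shelf 1: 23 = 23
  shelf 2: 20 + 6 = 26
  shelf 3: 19 + 5 = 24
  shelf 4: 18 = 18
  shelf 5: 12 + 11 = 23
  shelf 6: 11 = 11
No arrangement into 5 shelves stays within capacity, so 6 is optimal.

6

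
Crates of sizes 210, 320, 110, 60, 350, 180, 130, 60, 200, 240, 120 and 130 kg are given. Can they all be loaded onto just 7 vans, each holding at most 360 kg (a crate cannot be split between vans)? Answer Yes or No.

A valid assignment using 7 vans:
  van 1: 350 = 350
  van 2: 320 = 320
  van 3: 240 + 120 = 360
  van 4: 210 + 130 = 340
  van 5: 200 + 130 = 330
  van 6: 180 + 110 + 60 = 350
  van 7: 60 = 60
Every load is within 360 kg, so 7 vans suffice.

Yes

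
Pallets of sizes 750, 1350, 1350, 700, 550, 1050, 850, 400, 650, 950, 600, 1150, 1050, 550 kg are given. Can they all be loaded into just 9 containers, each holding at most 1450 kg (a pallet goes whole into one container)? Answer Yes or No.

Total = 11950 kg; ⌈11950/1450⌉ = 9.
The bound of 9 does not rule out 9, but exhaustive search shows no assignment into 9 containers of capacity 1450 kg exists — the minimum is 10.

No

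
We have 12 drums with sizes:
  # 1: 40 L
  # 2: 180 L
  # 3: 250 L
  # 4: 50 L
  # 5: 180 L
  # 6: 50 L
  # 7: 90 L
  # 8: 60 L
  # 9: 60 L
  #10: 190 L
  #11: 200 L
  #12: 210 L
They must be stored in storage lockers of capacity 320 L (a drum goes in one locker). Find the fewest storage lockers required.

Total = 250 + 210 + 200 + 190 + 180 + 180 + 90 + 60 + 60 + 50 + 50 + 40 = 1560 L.
Lower bound: ⌈1560/320⌉ = 5 storage lockers.
Also, 6 drums each exceed 160 L, and no two of those can share a locker, so at least 6 storage lockers are needed.
A packing using 6 storage lockers:
  locker 1: 250 + 60 = 310
  locker 2: 210 + 90 = 300
  locker 3: 200 + 60 + 50 = 310
  locker 4: 190 + 50 + 40 = 280
  locker 5: 180 = 180
  locker 6: 180 = 180
This matches the lower bound, so 6 is optimal.

6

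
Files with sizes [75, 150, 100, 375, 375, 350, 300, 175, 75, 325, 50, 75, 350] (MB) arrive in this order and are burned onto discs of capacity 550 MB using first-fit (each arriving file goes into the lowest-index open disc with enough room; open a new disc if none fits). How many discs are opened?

7

  75 → disc 1 (new)  [load 75/550]
  150 → disc 1  [load 225/550]
  100 → disc 1  [load 325/550]
  375 → disc 2 (new)  [load 375/550]
  375 → disc 3 (new)  [load 375/550]
  350 → disc 4 (new)  [load 350/550]
  300 → disc 5 (new)  [load 300/550]
  175 → disc 1  [load 500/550]
  75 → disc 2  [load 450/550]
  325 → disc 6 (new)  [load 325/550]
  50 → disc 1  [load 550/550]
  75 → disc 2  [load 525/550]
  350 → disc 7 (new)  [load 350/550]
7 discs opened.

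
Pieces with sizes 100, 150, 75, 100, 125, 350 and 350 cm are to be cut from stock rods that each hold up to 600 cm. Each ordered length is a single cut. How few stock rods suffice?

Total = 350 + 350 + 150 + 125 + 100 + 100 + 75 = 1250 cm.
Lower bound: ⌈1250/600⌉ = 3 stock rods.
A packing using 3 stock rods:
  stock rod 1: 350 + 150 + 100 = 600
  stock rod 2: 350 + 125 + 100 = 575
  stock rod 3: 75 = 75
This matches the lower bound, so 3 is optimal.

3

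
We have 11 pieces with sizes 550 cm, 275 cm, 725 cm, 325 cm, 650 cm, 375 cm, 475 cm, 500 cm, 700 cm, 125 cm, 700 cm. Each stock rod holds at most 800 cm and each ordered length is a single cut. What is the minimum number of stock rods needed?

8

Total = 725 + 700 + 700 + 650 + 550 + 500 + 475 + 375 + 325 + 275 + 125 = 5400 cm.
Lower bound: ⌈5400/800⌉ = 7 stock rods.
A packing using 8 stock rods:
  stock rod 1: 725 = 725
  stock rod 2: 700 = 700
  stock rod 3: 700 = 700
  stock rod 4: 650 + 125 = 775
  stock rod 5: 550 = 550
  stock rod 6: 500 + 275 = 775
  stock rod 7: 475 + 325 = 800
  stock rod 8: 375 = 375
No arrangement into 7 stock rods stays within capacity, so 8 is optimal.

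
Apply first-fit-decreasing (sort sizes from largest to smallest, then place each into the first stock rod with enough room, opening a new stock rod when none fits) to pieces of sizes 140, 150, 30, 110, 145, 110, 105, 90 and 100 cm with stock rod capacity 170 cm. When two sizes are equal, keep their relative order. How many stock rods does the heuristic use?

8

Sorted descending: 150, 145, 140, 110, 110, 105, 100, 90, 30.
  150 → stock rod 1 (new)  [load 150/170]
  145 → stock rod 2 (new)  [load 145/170]
  140 → stock rod 3 (new)  [load 140/170]
  110 → stock rod 4 (new)  [load 110/170]
  110 → stock rod 5 (new)  [load 110/170]
  105 → stock rod 6 (new)  [load 105/170]
  100 → stock rod 7 (new)  [load 100/170]
  90 → stock rod 8 (new)  [load 90/170]
  30 → stock rod 3  [load 170/170]
8 stock rods opened.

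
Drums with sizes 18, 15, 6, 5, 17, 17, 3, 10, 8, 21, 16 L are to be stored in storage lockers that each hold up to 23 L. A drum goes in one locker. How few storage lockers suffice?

7

Total = 21 + 18 + 17 + 17 + 16 + 15 + 10 + 8 + 6 + 5 + 3 = 136 L.
Lower bound: ⌈136/23⌉ = 6 storage lockers.
A packing using 7 storage lockers:
  locker 1: 21 = 21
  locker 2: 18 + 5 = 23
  locker 3: 17 + 6 = 23
  locker 4: 17 + 3 = 20
  locker 5: 16 = 16
  locker 6: 15 + 8 = 23
  locker 7: 10 = 10
No arrangement into 6 storage lockers stays within capacity, so 7 is optimal.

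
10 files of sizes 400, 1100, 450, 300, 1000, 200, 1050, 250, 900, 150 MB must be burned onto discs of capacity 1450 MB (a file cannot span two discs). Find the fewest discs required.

Total = 1100 + 1050 + 1000 + 900 + 450 + 400 + 300 + 250 + 200 + 150 = 5800 MB.
Lower bound: ⌈5800/1450⌉ = 4 discs.
A packing using 4 discs:
  disc 1: 1100 + 200 + 150 = 1450
  disc 2: 1050 + 400 = 1450
  disc 3: 1000 + 450 = 1450
  disc 4: 900 + 300 + 250 = 1450
This matches the lower bound, so 4 is optimal.

4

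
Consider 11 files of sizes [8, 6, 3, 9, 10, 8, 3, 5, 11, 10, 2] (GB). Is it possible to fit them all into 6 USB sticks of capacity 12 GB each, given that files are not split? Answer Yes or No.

Total = 75 GB; ⌈75/12⌉ = 7.
At least 7 USB sticks are required, but only 6 are allowed.

No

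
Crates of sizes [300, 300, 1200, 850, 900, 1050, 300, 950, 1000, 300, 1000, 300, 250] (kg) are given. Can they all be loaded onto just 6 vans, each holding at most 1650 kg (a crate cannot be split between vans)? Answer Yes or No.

Total = 8700 kg; ⌈8700/1650⌉ = 6.
7 crates each exceed half the capacity and cannot share a van, forcing at least 7 vans.
At least 7 vans are required, but only 6 are allowed.

No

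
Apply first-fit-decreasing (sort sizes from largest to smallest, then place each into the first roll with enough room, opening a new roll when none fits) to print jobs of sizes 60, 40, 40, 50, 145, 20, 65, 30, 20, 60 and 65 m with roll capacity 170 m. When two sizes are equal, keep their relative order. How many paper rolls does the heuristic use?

4

Sorted descending: 145, 65, 65, 60, 60, 50, 40, 40, 30, 20, 20.
  145 → roll 1 (new)  [load 145/170]
  65 → roll 2 (new)  [load 65/170]
  65 → roll 2  [load 130/170]
  60 → roll 3 (new)  [load 60/170]
  60 → roll 3  [load 120/170]
  50 → roll 3  [load 170/170]
  40 → roll 2  [load 170/170]
  40 → roll 4 (new)  [load 40/170]
  30 → roll 4  [load 70/170]
  20 → roll 1  [load 165/170]
  20 → roll 4  [load 90/170]
4 paper rolls opened.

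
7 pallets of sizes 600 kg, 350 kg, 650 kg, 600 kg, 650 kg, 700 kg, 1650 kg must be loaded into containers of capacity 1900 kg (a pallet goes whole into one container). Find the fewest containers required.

Total = 1650 + 700 + 650 + 650 + 600 + 600 + 350 = 5200 kg.
Lower bound: ⌈5200/1900⌉ = 3 containers.
A packing using 3 containers:
  container 1: 1650 = 1650
  container 2: 700 + 650 + 350 = 1700
  container 3: 650 + 600 + 600 = 1850
This matches the lower bound, so 3 is optimal.

3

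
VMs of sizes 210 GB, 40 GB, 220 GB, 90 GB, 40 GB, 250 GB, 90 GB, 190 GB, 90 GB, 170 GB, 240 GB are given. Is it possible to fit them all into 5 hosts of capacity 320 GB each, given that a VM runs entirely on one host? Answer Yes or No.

No

Total = 1630 GB; ⌈1630/320⌉ = 6.
At least 6 hosts are required, but only 5 are allowed.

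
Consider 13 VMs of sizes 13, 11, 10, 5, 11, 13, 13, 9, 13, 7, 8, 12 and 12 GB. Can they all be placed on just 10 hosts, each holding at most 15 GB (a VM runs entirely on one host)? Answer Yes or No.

No

Total = 137 GB; ⌈137/15⌉ = 10.
11 VMs each exceed half the capacity and cannot share a host, forcing at least 11 hosts.
At least 11 hosts are required, but only 10 are allowed.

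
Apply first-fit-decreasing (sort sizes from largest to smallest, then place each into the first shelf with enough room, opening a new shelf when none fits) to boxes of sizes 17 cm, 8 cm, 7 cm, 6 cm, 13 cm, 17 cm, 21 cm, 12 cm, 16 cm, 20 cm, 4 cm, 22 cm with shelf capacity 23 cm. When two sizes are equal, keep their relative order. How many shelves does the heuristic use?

8

Sorted descending: 22, 21, 20, 17, 17, 16, 13, 12, 8, 7, 6, 4.
  22 → shelf 1 (new)  [load 22/23]
  21 → shelf 2 (new)  [load 21/23]
  20 → shelf 3 (new)  [load 20/23]
  17 → shelf 4 (new)  [load 17/23]
  17 → shelf 5 (new)  [load 17/23]
  16 → shelf 6 (new)  [load 16/23]
  13 → shelf 7 (new)  [load 13/23]
  12 → shelf 8 (new)  [load 12/23]
  8 → shelf 7  [load 21/23]
  7 → shelf 6  [load 23/23]
  6 → shelf 4  [load 23/23]
  4 → shelf 5  [load 21/23]
8 shelves opened.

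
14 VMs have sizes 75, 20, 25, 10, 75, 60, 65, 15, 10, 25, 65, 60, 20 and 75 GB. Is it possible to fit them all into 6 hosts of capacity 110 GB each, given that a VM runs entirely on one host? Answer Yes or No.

Total = 600 GB; ⌈600/110⌉ = 6.
7 VMs each exceed half the capacity and cannot share a host, forcing at least 7 hosts.
At least 7 hosts are required, but only 6 are allowed.

No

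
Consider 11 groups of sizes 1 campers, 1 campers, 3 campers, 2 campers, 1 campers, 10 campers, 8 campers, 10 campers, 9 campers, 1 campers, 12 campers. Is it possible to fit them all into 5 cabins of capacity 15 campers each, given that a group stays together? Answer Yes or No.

A valid assignment using 5 cabins:
  cabin 1: 12 + 3 = 15
  cabin 2: 10 + 2 + 1 + 1 + 1 = 15
  cabin 3: 10 + 1 = 11
  cabin 4: 9 = 9
  cabin 5: 8 = 8
Every load is within 15 campers, so 5 cabins suffice.

Yes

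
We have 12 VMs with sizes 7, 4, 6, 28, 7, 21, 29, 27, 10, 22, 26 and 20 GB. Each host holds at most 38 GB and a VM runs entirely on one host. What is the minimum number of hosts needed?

7

Total = 29 + 28 + 27 + 26 + 22 + 21 + 20 + 10 + 7 + 7 + 6 + 4 = 207 GB.
Lower bound: ⌈207/38⌉ = 6 hosts.
Also, 7 VMs each exceed 19 GB, and no two of those can share a host, so at least 7 hosts are needed.
A packing using 7 hosts:
  host 1: 29 + 7 = 36
  host 2: 28 + 10 = 38
  host 3: 27 + 7 + 4 = 38
  host 4: 26 + 6 = 32
  host 5: 22 = 22
  host 6: 21 = 21
  host 7: 20 = 20
This matches the lower bound, so 7 is optimal.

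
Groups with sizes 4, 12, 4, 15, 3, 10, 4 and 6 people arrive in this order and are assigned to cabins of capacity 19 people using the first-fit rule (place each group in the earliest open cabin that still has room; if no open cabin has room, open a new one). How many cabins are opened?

4

  4 → cabin 1 (new)  [load 4/19]
  12 → cabin 1  [load 16/19]
  4 → cabin 2 (new)  [load 4/19]
  15 → cabin 2  [load 19/19]
  3 → cabin 1  [load 19/19]
  10 → cabin 3 (new)  [load 10/19]
  4 → cabin 3  [load 14/19]
  6 → cabin 4 (new)  [load 6/19]
4 cabins opened.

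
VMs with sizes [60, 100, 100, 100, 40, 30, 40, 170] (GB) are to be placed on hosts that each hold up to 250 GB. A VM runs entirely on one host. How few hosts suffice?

Total = 170 + 100 + 100 + 100 + 60 + 40 + 40 + 30 = 640 GB.
Lower bound: ⌈640/250⌉ = 3 hosts.
A packing using 3 hosts:
  host 1: 170 + 60 = 230
  host 2: 100 + 100 + 40 = 240
  host 3: 100 + 40 + 30 = 170
This matches the lower bound, so 3 is optimal.

3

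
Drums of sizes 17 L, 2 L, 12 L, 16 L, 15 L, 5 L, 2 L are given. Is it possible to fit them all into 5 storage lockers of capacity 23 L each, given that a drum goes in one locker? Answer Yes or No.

A valid assignment using 4 storage lockers:
  locker 1: 17 + 5 = 22
  locker 2: 16 + 2 + 2 = 20
  locker 3: 15 = 15
  locker 4: 12 = 12
That uses only 4 ≤ 5, so 5 storage lockers are enough.

Yes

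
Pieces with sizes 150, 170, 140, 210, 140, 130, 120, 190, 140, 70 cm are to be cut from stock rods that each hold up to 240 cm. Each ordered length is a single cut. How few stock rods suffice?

Total = 210 + 190 + 170 + 150 + 140 + 140 + 140 + 130 + 120 + 70 = 1460 cm.
Lower bound: ⌈1460/240⌉ = 7 stock rods.
Also, 8 pieces each exceed 120 cm, and no two of those can share a stock rod, so at least 8 stock rods are needed.
A packing using 9 stock rods:
  stock rod 1: 210 = 210
  stock rod 2: 190 = 190
  stock rod 3: 170 + 70 = 240
  stock rod 4: 150 = 150
  stock rod 5: 140 = 140
  stock rod 6: 140 = 140
  stock rod 7: 140 = 140
  stock rod 8: 130 = 130
  stock rod 9: 120 = 120
No arrangement into 8 stock rods stays within capacity, so 9 is optimal.

9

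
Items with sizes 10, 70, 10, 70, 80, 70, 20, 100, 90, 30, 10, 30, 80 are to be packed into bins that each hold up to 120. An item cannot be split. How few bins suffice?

7

Total = 100 + 90 + 80 + 80 + 70 + 70 + 70 + 30 + 30 + 20 + 10 + 10 + 10 = 670.
Lower bound: ⌈670/120⌉ = 6 bins.
Also, 7 items each exceed 60, and no two of those can share a bin, so at least 7 bins are needed.
A packing using 7 bins:
  bin 1: 100 + 20 = 120
  bin 2: 90 + 30 = 120
  bin 3: 80 + 30 + 10 = 120
  bin 4: 80 + 10 + 10 = 100
  bin 5: 70 = 70
  bin 6: 70 = 70
  bin 7: 70 = 70
This matches the lower bound, so 7 is optimal.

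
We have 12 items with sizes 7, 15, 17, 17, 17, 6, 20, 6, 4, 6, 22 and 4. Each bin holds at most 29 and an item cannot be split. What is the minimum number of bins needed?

6

Total = 22 + 20 + 17 + 17 + 17 + 15 + 7 + 6 + 6 + 6 + 4 + 4 = 141.
Lower bound: ⌈141/29⌉ = 5 bins.
Also, 6 items each exceed 29/2, and no two of those can share a bin, so at least 6 bins are needed.
A packing using 6 bins:
  bin 1: 22 + 7 = 29
  bin 2: 20 + 6 = 26
  bin 3: 17 + 6 + 6 = 29
  bin 4: 17 + 4 + 4 = 25
  bin 5: 17 = 17
  bin 6: 15 = 15
This matches the lower bound, so 6 is optimal.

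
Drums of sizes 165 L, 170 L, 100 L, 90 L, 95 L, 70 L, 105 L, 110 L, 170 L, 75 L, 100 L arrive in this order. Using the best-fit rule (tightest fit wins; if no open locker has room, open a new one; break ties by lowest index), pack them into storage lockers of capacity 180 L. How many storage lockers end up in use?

  165 → locker 1 (new)  [load 165/180]
  170 → locker 2 (new)  [load 170/180]
  100 → locker 3 (new)  [load 100/180]
  90 → locker 4 (new)  [load 90/180]
  95 → locker 5 (new)  [load 95/180]
  70 → locker 3  [load 170/180]
  105 → locker 6 (new)  [load 105/180]
  110 → locker 7 (new)  [load 110/180]
  170 → locker 8 (new)  [load 170/180]
  75 → locker 6  [load 180/180]
  100 → locker 9 (new)  [load 100/180]
9 storage lockers opened.

9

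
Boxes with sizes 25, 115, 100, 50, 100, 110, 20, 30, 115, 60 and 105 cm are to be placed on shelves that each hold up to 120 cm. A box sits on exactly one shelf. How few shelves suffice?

Total = 115 + 115 + 110 + 105 + 100 + 100 + 60 + 50 + 30 + 25 + 20 = 830 cm.
Lower bound: ⌈830/120⌉ = 7 shelves.
A packing using 8 shelves:
  shelf 1: 115 = 115
  shelf 2: 115 = 115
  shelf 3: 110 = 110
  shelf 4: 105 = 105
  shelf 5: 100 + 20 = 120
  shelf 6: 100 = 100
  shelf 7: 60 + 50 = 110
  shelf 8: 30 + 25 = 55
No arrangement into 7 shelves stays within capacity, so 8 is optimal.

8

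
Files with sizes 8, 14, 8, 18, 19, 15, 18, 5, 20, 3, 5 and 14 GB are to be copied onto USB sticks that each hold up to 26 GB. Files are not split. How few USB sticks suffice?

7

Total = 20 + 19 + 18 + 18 + 15 + 14 + 14 + 8 + 8 + 5 + 5 + 3 = 147 GB.
Lower bound: ⌈147/26⌉ = 6 USB sticks.
Also, 7 files each exceed 13 GB, and no two of those can share a USB stick, so at least 7 USB sticks are needed.
A packing using 7 USB sticks:
  USB stick 1: 20 + 5 = 25
  USB stick 2: 19 + 5 = 24
  USB stick 3: 18 + 8 = 26
  USB stick 4: 18 + 8 = 26
  USB stick 5: 15 + 3 = 18
  USB stick 6: 14 = 14
  USB stick 7: 14 = 14
This matches the lower bound, so 7 is optimal.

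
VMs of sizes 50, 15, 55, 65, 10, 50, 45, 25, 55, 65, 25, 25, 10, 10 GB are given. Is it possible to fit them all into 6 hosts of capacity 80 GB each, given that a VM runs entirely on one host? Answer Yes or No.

Total = 505 GB; ⌈505/80⌉ = 7.
At least 7 hosts are required, but only 6 are allowed.

No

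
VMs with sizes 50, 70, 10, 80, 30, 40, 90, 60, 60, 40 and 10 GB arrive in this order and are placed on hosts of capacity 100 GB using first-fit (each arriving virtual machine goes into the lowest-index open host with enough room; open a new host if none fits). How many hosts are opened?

  50 → host 1 (new)  [load 50/100]
  70 → host 2 (new)  [load 70/100]
  10 → host 1  [load 60/100]
  80 → host 3 (new)  [load 80/100]
  30 → host 1  [load 90/100]
  40 → host 4 (new)  [load 40/100]
  90 → host 5 (new)  [load 90/100]
  60 → host 4  [load 100/100]
  60 → host 6 (new)  [load 60/100]
  40 → host 6  [load 100/100]
  10 → host 1  [load 100/100]
6 hosts opened.

6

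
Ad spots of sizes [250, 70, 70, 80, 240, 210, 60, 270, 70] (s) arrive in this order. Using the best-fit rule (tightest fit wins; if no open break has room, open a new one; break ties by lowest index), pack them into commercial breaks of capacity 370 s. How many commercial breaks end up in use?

  250 → break 1 (new)  [load 250/370]
  70 → break 1  [load 320/370]
  70 → break 2 (new)  [load 70/370]
  80 → break 2  [load 150/370]
  240 → break 3 (new)  [load 240/370]
  210 → break 2  [load 360/370]
  60 → break 3  [load 300/370]
  270 → break 4 (new)  [load 270/370]
  70 → break 3  [load 370/370]
4 commercial breaks opened.

4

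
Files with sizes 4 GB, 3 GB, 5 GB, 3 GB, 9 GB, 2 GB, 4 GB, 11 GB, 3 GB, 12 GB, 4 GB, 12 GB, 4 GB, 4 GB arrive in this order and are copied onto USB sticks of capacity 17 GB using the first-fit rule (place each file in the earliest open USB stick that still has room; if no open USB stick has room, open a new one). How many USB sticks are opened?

  4 → USB stick 1 (new)  [load 4/17]
  3 → USB stick 1  [load 7/17]
  5 → USB stick 1  [load 12/17]
  3 → USB stick 1  [load 15/17]
  9 → USB stick 2 (new)  [load 9/17]
  2 → USB stick 1  [load 17/17]
  4 → USB stick 2  [load 13/17]
  11 → USB stick 3 (new)  [load 11/17]
  3 → USB stick 2  [load 16/17]
  12 → USB stick 4 (new)  [load 12/17]
  4 → USB stick 3  [load 15/17]
  12 → USB stick 5 (new)  [load 12/17]
  4 → USB stick 4  [load 16/17]
  4 → USB stick 5  [load 16/17]
5 USB sticks opened.

5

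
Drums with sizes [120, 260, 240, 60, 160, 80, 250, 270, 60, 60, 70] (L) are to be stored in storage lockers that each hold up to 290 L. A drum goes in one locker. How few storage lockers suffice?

7

Total = 270 + 260 + 250 + 240 + 160 + 120 + 80 + 70 + 60 + 60 + 60 = 1630 L.
Lower bound: ⌈1630/290⌉ = 6 storage lockers.
A packing using 7 storage lockers:
  locker 1: 270 = 270
  locker 2: 260 = 260
  locker 3: 250 = 250
  locker 4: 240 = 240
  locker 5: 160 + 120 = 280
  locker 6: 80 + 70 + 60 + 60 = 270
  locker 7: 60 = 60
No arrangement into 6 storage lockers stays within capacity, so 7 is optimal.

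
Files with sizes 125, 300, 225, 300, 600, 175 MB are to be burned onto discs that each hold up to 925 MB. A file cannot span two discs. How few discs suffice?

Total = 600 + 300 + 300 + 225 + 175 + 125 = 1725 MB.
Lower bound: ⌈1725/925⌉ = 2 discs.
A packing using 2 discs:
  disc 1: 600 + 300 = 900
  disc 2: 300 + 225 + 175 + 125 = 825
This matches the lower bound, so 2 is optimal.

2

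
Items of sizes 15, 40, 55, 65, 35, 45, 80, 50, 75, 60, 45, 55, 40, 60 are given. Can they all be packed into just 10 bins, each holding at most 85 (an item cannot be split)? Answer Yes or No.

Yes

A valid assignment using 10 bins:
  bin 1: 80 = 80
  bin 2: 75 = 75
  bin 3: 65 + 15 = 80
  bin 4: 60 = 60
  bin 5: 60 = 60
  bin 6: 55 = 55
  bin 7: 55 = 55
  bin 8: 50 + 35 = 85
  bin 9: 45 + 40 = 85
  bin 10: 45 + 40 = 85
Every load is within 85, so 10 bins suffice.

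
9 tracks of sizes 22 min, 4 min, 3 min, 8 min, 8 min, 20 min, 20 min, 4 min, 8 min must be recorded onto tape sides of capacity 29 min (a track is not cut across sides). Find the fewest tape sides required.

Total = 22 + 20 + 20 + 8 + 8 + 8 + 4 + 4 + 3 = 97 min.
Lower bound: ⌈97/29⌉ = 4 tape sides.
A packing using 4 tape sides:
  side 1: 22 + 4 + 3 = 29
  side 2: 20 + 8 = 28
  side 3: 20 + 8 = 28
  side 4: 8 + 4 = 12
This matches the lower bound, so 4 is optimal.

4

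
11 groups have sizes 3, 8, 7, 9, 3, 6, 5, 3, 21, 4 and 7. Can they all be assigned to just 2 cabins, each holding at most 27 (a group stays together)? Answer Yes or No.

Total = 76; ⌈76/27⌉ = 3.
At least 3 cabins are required, but only 2 are allowed.

No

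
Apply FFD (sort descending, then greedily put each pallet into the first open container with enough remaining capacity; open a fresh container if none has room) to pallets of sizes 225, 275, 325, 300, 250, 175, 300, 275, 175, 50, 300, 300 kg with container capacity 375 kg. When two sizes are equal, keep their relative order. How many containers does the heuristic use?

10

Sorted descending: 325, 300, 300, 300, 300, 275, 275, 250, 225, 175, 175, 50.
  325 → container 1 (new)  [load 325/375]
  300 → container 2 (new)  [load 300/375]
  300 → container 3 (new)  [load 300/375]
  300 → container 4 (new)  [load 300/375]
  300 → container 5 (new)  [load 300/375]
  275 → container 6 (new)  [load 275/375]
  275 → container 7 (new)  [load 275/375]
  250 → container 8 (new)  [load 250/375]
  225 → container 9 (new)  [load 225/375]
  175 → container 10 (new)  [load 175/375]
  175 → container 10  [load 350/375]
  50 → container 1  [load 375/375]
10 containers opened.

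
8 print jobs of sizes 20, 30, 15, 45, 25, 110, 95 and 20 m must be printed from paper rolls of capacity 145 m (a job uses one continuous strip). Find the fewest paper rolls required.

Total = 110 + 95 + 45 + 30 + 25 + 20 + 20 + 15 = 360 m.
Lower bound: ⌈360/145⌉ = 3 paper rolls.
A packing using 3 paper rolls:
  roll 1: 110 + 30 = 140
  roll 2: 95 + 45 = 140
  roll 3: 25 + 20 + 20 + 15 = 80
This matches the lower bound, so 3 is optimal.

3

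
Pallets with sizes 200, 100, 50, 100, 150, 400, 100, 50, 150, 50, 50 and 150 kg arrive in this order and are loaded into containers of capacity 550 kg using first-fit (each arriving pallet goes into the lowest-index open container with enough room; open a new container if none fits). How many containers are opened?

3

  200 → container 1 (new)  [load 200/550]
  100 → container 1  [load 300/550]
  50 → container 1  [load 350/550]
  100 → container 1  [load 450/550]
  150 → container 2 (new)  [load 150/550]
  400 → container 2  [load 550/550]
  100 → container 1  [load 550/550]
  50 → container 3 (new)  [load 50/550]
  150 → container 3  [load 200/550]
  50 → container 3  [load 250/550]
  50 → container 3  [load 300/550]
  150 → container 3  [load 450/550]
3 containers opened.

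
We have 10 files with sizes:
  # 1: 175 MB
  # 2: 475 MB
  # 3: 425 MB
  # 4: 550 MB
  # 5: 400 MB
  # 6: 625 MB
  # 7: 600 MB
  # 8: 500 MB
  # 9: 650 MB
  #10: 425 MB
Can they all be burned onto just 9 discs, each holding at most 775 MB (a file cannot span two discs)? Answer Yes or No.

Yes

A valid assignment using 9 discs:
  disc 1: 650 = 650
  disc 2: 625 = 625
  disc 3: 600 + 175 = 775
  disc 4: 550 = 550
  disc 5: 500 = 500
  disc 6: 475 = 475
  disc 7: 425 = 425
  disc 8: 425 = 425
  disc 9: 400 = 400
Every load is within 775 MB, so 9 discs suffice.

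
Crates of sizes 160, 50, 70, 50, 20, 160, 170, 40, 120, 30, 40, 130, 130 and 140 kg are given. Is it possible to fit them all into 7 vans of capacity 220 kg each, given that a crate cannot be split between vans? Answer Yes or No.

Yes

A valid assignment using 7 vans:
  van 1: 170 + 50 = 220
  van 2: 160 + 50 = 210
  van 3: 160 + 40 + 20 = 220
  van 4: 140 + 70 = 210
  van 5: 130 + 40 + 30 = 200
  van 6: 130 = 130
  van 7: 120 = 120
Every load is within 220 kg, so 7 vans suffice.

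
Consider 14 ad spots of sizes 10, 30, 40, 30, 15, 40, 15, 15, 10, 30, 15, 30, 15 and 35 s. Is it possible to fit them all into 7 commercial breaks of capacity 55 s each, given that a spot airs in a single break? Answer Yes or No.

A valid assignment using 7 commercial breaks:
  break 1: 40 + 15 = 55
  break 2: 40 + 15 = 55
  break 3: 35 + 15 = 50
  break 4: 30 + 15 + 10 = 55
  break 5: 30 + 15 + 10 = 55
  break 6: 30 = 30
  break 7: 30 = 30
Every load is within 55 s, so 7 commercial breaks suffice.

Yes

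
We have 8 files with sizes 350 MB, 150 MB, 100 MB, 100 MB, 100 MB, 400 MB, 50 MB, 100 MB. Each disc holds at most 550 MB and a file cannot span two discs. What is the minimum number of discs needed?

Total = 400 + 350 + 150 + 100 + 100 + 100 + 100 + 50 = 1350 MB.
Lower bound: ⌈1350/550⌉ = 3 discs.
A packing using 3 discs:
  disc 1: 400 + 150 = 550
  disc 2: 350 + 100 + 100 = 550
  disc 3: 100 + 100 + 50 = 250
This matches the lower bound, so 3 is optimal.

3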